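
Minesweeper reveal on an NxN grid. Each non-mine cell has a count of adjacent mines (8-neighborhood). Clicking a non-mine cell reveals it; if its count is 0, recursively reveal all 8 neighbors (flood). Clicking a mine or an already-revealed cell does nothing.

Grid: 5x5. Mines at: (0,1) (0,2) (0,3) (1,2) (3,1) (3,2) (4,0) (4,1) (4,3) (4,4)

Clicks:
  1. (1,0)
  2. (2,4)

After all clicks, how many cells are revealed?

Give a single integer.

Answer: 7

Derivation:
Click 1 (1,0) count=1: revealed 1 new [(1,0)] -> total=1
Click 2 (2,4) count=0: revealed 6 new [(1,3) (1,4) (2,3) (2,4) (3,3) (3,4)] -> total=7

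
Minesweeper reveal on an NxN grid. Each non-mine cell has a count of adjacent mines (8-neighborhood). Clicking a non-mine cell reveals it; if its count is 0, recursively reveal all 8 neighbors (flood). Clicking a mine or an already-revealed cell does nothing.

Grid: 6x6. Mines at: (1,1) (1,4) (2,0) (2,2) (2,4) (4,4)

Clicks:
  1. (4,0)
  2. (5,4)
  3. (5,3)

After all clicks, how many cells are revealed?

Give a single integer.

Click 1 (4,0) count=0: revealed 12 new [(3,0) (3,1) (3,2) (3,3) (4,0) (4,1) (4,2) (4,3) (5,0) (5,1) (5,2) (5,3)] -> total=12
Click 2 (5,4) count=1: revealed 1 new [(5,4)] -> total=13
Click 3 (5,3) count=1: revealed 0 new [(none)] -> total=13

Answer: 13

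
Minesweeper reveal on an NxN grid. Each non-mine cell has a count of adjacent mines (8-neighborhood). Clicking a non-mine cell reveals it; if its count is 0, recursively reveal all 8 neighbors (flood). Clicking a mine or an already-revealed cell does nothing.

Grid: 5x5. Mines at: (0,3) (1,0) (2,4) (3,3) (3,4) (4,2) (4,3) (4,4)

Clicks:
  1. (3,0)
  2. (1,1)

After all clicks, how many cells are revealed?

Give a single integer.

Answer: 7

Derivation:
Click 1 (3,0) count=0: revealed 6 new [(2,0) (2,1) (3,0) (3,1) (4,0) (4,1)] -> total=6
Click 2 (1,1) count=1: revealed 1 new [(1,1)] -> total=7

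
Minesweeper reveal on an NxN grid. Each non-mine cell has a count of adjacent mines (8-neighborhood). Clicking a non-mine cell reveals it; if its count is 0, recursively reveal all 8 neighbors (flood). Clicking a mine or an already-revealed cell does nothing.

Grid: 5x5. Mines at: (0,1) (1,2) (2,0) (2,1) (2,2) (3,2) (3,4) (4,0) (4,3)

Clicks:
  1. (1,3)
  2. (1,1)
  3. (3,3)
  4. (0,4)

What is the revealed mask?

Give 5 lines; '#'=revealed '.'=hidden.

Answer: ...##
.#.##
...##
...#.
.....

Derivation:
Click 1 (1,3) count=2: revealed 1 new [(1,3)] -> total=1
Click 2 (1,1) count=5: revealed 1 new [(1,1)] -> total=2
Click 3 (3,3) count=4: revealed 1 new [(3,3)] -> total=3
Click 4 (0,4) count=0: revealed 5 new [(0,3) (0,4) (1,4) (2,3) (2,4)] -> total=8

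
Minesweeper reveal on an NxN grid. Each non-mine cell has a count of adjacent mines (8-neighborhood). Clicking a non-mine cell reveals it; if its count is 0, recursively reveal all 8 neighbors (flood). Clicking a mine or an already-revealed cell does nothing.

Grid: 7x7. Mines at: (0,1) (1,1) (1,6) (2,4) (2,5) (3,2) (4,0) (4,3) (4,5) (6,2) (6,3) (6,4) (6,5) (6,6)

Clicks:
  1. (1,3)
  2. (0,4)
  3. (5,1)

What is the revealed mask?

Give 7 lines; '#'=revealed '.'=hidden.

Answer: ..####.
..####.
.......
.......
.......
.#.....
.......

Derivation:
Click 1 (1,3) count=1: revealed 1 new [(1,3)] -> total=1
Click 2 (0,4) count=0: revealed 7 new [(0,2) (0,3) (0,4) (0,5) (1,2) (1,4) (1,5)] -> total=8
Click 3 (5,1) count=2: revealed 1 new [(5,1)] -> total=9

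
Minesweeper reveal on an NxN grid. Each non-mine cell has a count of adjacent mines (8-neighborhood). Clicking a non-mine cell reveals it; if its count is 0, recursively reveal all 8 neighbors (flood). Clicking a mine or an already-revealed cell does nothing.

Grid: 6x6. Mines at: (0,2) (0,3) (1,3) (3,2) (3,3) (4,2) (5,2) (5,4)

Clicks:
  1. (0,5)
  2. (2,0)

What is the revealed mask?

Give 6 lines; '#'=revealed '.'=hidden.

Click 1 (0,5) count=0: revealed 10 new [(0,4) (0,5) (1,4) (1,5) (2,4) (2,5) (3,4) (3,5) (4,4) (4,5)] -> total=10
Click 2 (2,0) count=0: revealed 12 new [(0,0) (0,1) (1,0) (1,1) (2,0) (2,1) (3,0) (3,1) (4,0) (4,1) (5,0) (5,1)] -> total=22

Answer: ##..##
##..##
##..##
##..##
##..##
##....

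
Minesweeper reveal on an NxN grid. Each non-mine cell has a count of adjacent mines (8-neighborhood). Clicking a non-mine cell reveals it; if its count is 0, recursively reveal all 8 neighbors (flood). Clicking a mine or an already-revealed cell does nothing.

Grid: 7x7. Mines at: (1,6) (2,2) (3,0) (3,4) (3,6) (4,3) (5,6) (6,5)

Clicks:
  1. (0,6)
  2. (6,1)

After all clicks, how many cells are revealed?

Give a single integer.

Answer: 14

Derivation:
Click 1 (0,6) count=1: revealed 1 new [(0,6)] -> total=1
Click 2 (6,1) count=0: revealed 13 new [(4,0) (4,1) (4,2) (5,0) (5,1) (5,2) (5,3) (5,4) (6,0) (6,1) (6,2) (6,3) (6,4)] -> total=14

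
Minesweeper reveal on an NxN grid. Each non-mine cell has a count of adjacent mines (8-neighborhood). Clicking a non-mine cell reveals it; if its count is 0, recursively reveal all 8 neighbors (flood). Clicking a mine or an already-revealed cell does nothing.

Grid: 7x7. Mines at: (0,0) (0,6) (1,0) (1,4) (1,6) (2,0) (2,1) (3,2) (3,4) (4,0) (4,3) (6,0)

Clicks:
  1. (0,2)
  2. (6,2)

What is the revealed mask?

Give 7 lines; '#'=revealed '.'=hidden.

Answer: .###...
.###...
.....##
.....##
....###
.######
.######

Derivation:
Click 1 (0,2) count=0: revealed 6 new [(0,1) (0,2) (0,3) (1,1) (1,2) (1,3)] -> total=6
Click 2 (6,2) count=0: revealed 19 new [(2,5) (2,6) (3,5) (3,6) (4,4) (4,5) (4,6) (5,1) (5,2) (5,3) (5,4) (5,5) (5,6) (6,1) (6,2) (6,3) (6,4) (6,5) (6,6)] -> total=25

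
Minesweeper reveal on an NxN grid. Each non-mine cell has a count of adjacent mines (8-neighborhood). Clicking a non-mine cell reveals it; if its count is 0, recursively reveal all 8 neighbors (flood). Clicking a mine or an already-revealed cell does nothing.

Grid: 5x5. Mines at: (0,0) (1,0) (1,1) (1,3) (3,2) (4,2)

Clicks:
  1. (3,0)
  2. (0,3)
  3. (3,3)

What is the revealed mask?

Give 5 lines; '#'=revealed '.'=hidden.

Answer: ...#.
.....
##...
##.#.
##...

Derivation:
Click 1 (3,0) count=0: revealed 6 new [(2,0) (2,1) (3,0) (3,1) (4,0) (4,1)] -> total=6
Click 2 (0,3) count=1: revealed 1 new [(0,3)] -> total=7
Click 3 (3,3) count=2: revealed 1 new [(3,3)] -> total=8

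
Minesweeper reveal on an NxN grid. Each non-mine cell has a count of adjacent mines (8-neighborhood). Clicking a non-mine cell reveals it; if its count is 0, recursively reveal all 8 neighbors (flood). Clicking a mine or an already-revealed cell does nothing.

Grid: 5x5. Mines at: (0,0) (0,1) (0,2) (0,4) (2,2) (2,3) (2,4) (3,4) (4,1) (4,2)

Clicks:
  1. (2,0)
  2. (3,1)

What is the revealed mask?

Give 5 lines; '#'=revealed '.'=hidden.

Answer: .....
##...
##...
##...
.....

Derivation:
Click 1 (2,0) count=0: revealed 6 new [(1,0) (1,1) (2,0) (2,1) (3,0) (3,1)] -> total=6
Click 2 (3,1) count=3: revealed 0 new [(none)] -> total=6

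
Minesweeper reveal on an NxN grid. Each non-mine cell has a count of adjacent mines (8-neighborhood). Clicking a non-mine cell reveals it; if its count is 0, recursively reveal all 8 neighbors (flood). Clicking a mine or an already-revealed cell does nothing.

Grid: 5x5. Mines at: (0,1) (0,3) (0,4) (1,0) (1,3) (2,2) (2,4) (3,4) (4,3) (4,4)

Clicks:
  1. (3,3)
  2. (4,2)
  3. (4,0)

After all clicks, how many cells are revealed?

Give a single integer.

Answer: 9

Derivation:
Click 1 (3,3) count=5: revealed 1 new [(3,3)] -> total=1
Click 2 (4,2) count=1: revealed 1 new [(4,2)] -> total=2
Click 3 (4,0) count=0: revealed 7 new [(2,0) (2,1) (3,0) (3,1) (3,2) (4,0) (4,1)] -> total=9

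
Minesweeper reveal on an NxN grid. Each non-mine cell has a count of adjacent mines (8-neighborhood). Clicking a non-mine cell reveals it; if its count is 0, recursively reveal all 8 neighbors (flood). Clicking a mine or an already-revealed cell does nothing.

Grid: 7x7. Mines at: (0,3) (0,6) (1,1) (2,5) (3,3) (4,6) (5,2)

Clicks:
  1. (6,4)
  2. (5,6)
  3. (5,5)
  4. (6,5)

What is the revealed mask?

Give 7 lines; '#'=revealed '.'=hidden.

Answer: .......
.......
.......
.......
...###.
...####
...####

Derivation:
Click 1 (6,4) count=0: revealed 11 new [(4,3) (4,4) (4,5) (5,3) (5,4) (5,5) (5,6) (6,3) (6,4) (6,5) (6,6)] -> total=11
Click 2 (5,6) count=1: revealed 0 new [(none)] -> total=11
Click 3 (5,5) count=1: revealed 0 new [(none)] -> total=11
Click 4 (6,5) count=0: revealed 0 new [(none)] -> total=11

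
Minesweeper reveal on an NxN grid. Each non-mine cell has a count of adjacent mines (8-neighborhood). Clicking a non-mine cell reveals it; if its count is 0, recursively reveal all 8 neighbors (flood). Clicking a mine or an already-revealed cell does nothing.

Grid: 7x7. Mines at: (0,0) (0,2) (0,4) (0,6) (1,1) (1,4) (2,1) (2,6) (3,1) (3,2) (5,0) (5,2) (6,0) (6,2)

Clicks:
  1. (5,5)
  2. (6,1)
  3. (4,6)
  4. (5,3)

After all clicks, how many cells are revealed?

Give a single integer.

Answer: 20

Derivation:
Click 1 (5,5) count=0: revealed 19 new [(2,3) (2,4) (2,5) (3,3) (3,4) (3,5) (3,6) (4,3) (4,4) (4,5) (4,6) (5,3) (5,4) (5,5) (5,6) (6,3) (6,4) (6,5) (6,6)] -> total=19
Click 2 (6,1) count=4: revealed 1 new [(6,1)] -> total=20
Click 3 (4,6) count=0: revealed 0 new [(none)] -> total=20
Click 4 (5,3) count=2: revealed 0 new [(none)] -> total=20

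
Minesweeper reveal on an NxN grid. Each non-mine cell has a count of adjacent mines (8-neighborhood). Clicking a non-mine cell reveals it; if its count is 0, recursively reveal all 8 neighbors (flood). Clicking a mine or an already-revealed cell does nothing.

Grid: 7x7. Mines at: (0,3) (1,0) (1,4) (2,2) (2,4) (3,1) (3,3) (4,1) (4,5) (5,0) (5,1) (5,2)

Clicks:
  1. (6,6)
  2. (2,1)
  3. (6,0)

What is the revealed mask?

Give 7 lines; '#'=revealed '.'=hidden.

Answer: .......
.......
.#.....
.......
.......
...####
#..####

Derivation:
Click 1 (6,6) count=0: revealed 8 new [(5,3) (5,4) (5,5) (5,6) (6,3) (6,4) (6,5) (6,6)] -> total=8
Click 2 (2,1) count=3: revealed 1 new [(2,1)] -> total=9
Click 3 (6,0) count=2: revealed 1 new [(6,0)] -> total=10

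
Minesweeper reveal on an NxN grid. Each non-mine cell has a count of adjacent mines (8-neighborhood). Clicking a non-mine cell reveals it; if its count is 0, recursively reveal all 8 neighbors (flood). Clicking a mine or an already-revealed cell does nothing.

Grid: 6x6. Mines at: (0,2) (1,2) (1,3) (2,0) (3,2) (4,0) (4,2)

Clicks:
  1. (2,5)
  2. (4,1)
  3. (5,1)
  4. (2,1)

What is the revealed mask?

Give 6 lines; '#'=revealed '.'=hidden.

Click 1 (2,5) count=0: revealed 16 new [(0,4) (0,5) (1,4) (1,5) (2,3) (2,4) (2,5) (3,3) (3,4) (3,5) (4,3) (4,4) (4,5) (5,3) (5,4) (5,5)] -> total=16
Click 2 (4,1) count=3: revealed 1 new [(4,1)] -> total=17
Click 3 (5,1) count=2: revealed 1 new [(5,1)] -> total=18
Click 4 (2,1) count=3: revealed 1 new [(2,1)] -> total=19

Answer: ....##
....##
.#.###
...###
.#.###
.#.###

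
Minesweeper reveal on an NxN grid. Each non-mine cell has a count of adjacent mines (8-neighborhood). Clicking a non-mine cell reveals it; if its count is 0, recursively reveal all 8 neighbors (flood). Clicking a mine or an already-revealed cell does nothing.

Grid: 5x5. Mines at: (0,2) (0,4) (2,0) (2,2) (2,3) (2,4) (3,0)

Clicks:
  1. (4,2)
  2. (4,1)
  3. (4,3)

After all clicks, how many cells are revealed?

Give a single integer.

Answer: 8

Derivation:
Click 1 (4,2) count=0: revealed 8 new [(3,1) (3,2) (3,3) (3,4) (4,1) (4,2) (4,3) (4,4)] -> total=8
Click 2 (4,1) count=1: revealed 0 new [(none)] -> total=8
Click 3 (4,3) count=0: revealed 0 new [(none)] -> total=8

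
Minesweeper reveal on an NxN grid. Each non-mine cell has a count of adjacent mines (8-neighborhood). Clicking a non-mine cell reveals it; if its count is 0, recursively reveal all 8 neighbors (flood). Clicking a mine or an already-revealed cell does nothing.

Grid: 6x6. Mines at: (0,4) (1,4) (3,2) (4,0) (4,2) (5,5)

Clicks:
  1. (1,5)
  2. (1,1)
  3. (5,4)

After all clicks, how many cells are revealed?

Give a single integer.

Answer: 16

Derivation:
Click 1 (1,5) count=2: revealed 1 new [(1,5)] -> total=1
Click 2 (1,1) count=0: revealed 14 new [(0,0) (0,1) (0,2) (0,3) (1,0) (1,1) (1,2) (1,3) (2,0) (2,1) (2,2) (2,3) (3,0) (3,1)] -> total=15
Click 3 (5,4) count=1: revealed 1 new [(5,4)] -> total=16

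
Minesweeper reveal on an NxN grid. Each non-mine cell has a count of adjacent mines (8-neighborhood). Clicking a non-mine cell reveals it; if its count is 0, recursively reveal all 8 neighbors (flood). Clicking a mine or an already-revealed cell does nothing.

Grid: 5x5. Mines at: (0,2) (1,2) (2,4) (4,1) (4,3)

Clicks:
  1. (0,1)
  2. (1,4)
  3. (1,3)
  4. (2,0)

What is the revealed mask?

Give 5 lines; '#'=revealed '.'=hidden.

Click 1 (0,1) count=2: revealed 1 new [(0,1)] -> total=1
Click 2 (1,4) count=1: revealed 1 new [(1,4)] -> total=2
Click 3 (1,3) count=3: revealed 1 new [(1,3)] -> total=3
Click 4 (2,0) count=0: revealed 7 new [(0,0) (1,0) (1,1) (2,0) (2,1) (3,0) (3,1)] -> total=10

Answer: ##...
##.##
##...
##...
.....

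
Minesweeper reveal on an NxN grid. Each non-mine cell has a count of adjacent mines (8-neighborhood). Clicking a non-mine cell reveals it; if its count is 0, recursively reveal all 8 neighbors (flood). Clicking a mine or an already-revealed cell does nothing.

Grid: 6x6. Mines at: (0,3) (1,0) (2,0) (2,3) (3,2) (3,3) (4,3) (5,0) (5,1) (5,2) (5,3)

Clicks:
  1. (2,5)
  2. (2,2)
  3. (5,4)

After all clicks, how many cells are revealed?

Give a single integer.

Answer: 13

Derivation:
Click 1 (2,5) count=0: revealed 12 new [(0,4) (0,5) (1,4) (1,5) (2,4) (2,5) (3,4) (3,5) (4,4) (4,5) (5,4) (5,5)] -> total=12
Click 2 (2,2) count=3: revealed 1 new [(2,2)] -> total=13
Click 3 (5,4) count=2: revealed 0 new [(none)] -> total=13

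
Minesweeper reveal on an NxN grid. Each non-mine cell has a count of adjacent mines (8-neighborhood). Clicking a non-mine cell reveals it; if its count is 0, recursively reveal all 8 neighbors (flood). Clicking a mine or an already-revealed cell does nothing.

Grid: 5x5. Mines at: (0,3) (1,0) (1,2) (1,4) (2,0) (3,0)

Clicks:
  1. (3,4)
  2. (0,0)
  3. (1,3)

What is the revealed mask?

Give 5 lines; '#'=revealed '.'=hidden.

Click 1 (3,4) count=0: revealed 12 new [(2,1) (2,2) (2,3) (2,4) (3,1) (3,2) (3,3) (3,4) (4,1) (4,2) (4,3) (4,4)] -> total=12
Click 2 (0,0) count=1: revealed 1 new [(0,0)] -> total=13
Click 3 (1,3) count=3: revealed 1 new [(1,3)] -> total=14

Answer: #....
...#.
.####
.####
.####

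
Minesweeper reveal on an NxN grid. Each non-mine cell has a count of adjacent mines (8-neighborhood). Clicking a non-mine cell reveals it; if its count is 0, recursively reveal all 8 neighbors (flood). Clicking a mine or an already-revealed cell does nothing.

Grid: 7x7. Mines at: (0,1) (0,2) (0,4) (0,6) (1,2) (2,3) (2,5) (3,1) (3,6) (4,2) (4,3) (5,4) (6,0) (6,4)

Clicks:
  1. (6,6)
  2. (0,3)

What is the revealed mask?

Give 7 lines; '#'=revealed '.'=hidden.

Answer: ...#...
.......
.......
.......
.....##
.....##
.....##

Derivation:
Click 1 (6,6) count=0: revealed 6 new [(4,5) (4,6) (5,5) (5,6) (6,5) (6,6)] -> total=6
Click 2 (0,3) count=3: revealed 1 new [(0,3)] -> total=7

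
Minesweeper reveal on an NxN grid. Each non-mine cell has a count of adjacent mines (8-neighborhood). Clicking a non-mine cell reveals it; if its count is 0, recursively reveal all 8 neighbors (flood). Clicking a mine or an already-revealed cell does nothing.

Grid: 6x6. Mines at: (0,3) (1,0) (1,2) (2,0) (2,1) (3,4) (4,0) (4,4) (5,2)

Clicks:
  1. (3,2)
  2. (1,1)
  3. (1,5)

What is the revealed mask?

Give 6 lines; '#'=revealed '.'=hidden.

Click 1 (3,2) count=1: revealed 1 new [(3,2)] -> total=1
Click 2 (1,1) count=4: revealed 1 new [(1,1)] -> total=2
Click 3 (1,5) count=0: revealed 6 new [(0,4) (0,5) (1,4) (1,5) (2,4) (2,5)] -> total=8

Answer: ....##
.#..##
....##
..#...
......
......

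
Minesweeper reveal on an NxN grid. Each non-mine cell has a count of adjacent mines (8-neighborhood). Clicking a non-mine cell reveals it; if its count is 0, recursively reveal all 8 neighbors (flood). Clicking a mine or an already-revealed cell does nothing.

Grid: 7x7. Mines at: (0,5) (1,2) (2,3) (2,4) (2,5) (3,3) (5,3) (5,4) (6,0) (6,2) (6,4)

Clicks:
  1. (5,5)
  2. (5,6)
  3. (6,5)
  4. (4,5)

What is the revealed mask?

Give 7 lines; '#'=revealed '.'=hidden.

Answer: .......
.......
.......
.....##
.....##
.....##
.....##

Derivation:
Click 1 (5,5) count=2: revealed 1 new [(5,5)] -> total=1
Click 2 (5,6) count=0: revealed 7 new [(3,5) (3,6) (4,5) (4,6) (5,6) (6,5) (6,6)] -> total=8
Click 3 (6,5) count=2: revealed 0 new [(none)] -> total=8
Click 4 (4,5) count=1: revealed 0 new [(none)] -> total=8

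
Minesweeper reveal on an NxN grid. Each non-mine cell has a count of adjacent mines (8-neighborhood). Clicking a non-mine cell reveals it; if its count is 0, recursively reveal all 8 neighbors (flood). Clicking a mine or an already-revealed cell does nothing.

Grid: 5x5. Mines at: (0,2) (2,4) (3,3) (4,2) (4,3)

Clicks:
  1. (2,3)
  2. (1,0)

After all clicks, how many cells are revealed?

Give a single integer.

Answer: 14

Derivation:
Click 1 (2,3) count=2: revealed 1 new [(2,3)] -> total=1
Click 2 (1,0) count=0: revealed 13 new [(0,0) (0,1) (1,0) (1,1) (1,2) (2,0) (2,1) (2,2) (3,0) (3,1) (3,2) (4,0) (4,1)] -> total=14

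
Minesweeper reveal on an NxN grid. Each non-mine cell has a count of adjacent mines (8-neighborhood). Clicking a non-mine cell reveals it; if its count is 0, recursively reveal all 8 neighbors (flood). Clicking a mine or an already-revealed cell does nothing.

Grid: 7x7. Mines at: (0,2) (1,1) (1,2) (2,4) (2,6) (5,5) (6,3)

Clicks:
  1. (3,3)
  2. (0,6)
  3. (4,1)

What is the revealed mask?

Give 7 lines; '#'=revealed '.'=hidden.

Answer: ...####
...####
####...
#####..
#####..
#####..
###....

Derivation:
Click 1 (3,3) count=1: revealed 1 new [(3,3)] -> total=1
Click 2 (0,6) count=0: revealed 8 new [(0,3) (0,4) (0,5) (0,6) (1,3) (1,4) (1,5) (1,6)] -> total=9
Click 3 (4,1) count=0: revealed 21 new [(2,0) (2,1) (2,2) (2,3) (3,0) (3,1) (3,2) (3,4) (4,0) (4,1) (4,2) (4,3) (4,4) (5,0) (5,1) (5,2) (5,3) (5,4) (6,0) (6,1) (6,2)] -> total=30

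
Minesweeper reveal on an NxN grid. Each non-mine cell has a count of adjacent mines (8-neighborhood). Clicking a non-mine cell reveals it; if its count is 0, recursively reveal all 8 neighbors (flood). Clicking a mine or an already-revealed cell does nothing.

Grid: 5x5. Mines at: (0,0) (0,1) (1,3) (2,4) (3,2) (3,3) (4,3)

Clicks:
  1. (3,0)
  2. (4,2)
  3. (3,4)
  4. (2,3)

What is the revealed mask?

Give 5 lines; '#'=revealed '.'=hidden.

Answer: .....
##...
##.#.
##..#
###..

Derivation:
Click 1 (3,0) count=0: revealed 8 new [(1,0) (1,1) (2,0) (2,1) (3,0) (3,1) (4,0) (4,1)] -> total=8
Click 2 (4,2) count=3: revealed 1 new [(4,2)] -> total=9
Click 3 (3,4) count=3: revealed 1 new [(3,4)] -> total=10
Click 4 (2,3) count=4: revealed 1 new [(2,3)] -> total=11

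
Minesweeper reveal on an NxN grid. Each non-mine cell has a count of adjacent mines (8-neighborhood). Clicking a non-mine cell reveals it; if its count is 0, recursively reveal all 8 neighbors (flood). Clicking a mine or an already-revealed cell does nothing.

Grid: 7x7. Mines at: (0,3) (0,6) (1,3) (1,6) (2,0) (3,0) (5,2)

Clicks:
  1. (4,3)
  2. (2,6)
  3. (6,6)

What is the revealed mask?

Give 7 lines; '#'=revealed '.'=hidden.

Answer: .......
.......
.######
.######
.######
...####
...####

Derivation:
Click 1 (4,3) count=1: revealed 1 new [(4,3)] -> total=1
Click 2 (2,6) count=1: revealed 1 new [(2,6)] -> total=2
Click 3 (6,6) count=0: revealed 24 new [(2,1) (2,2) (2,3) (2,4) (2,5) (3,1) (3,2) (3,3) (3,4) (3,5) (3,6) (4,1) (4,2) (4,4) (4,5) (4,6) (5,3) (5,4) (5,5) (5,6) (6,3) (6,4) (6,5) (6,6)] -> total=26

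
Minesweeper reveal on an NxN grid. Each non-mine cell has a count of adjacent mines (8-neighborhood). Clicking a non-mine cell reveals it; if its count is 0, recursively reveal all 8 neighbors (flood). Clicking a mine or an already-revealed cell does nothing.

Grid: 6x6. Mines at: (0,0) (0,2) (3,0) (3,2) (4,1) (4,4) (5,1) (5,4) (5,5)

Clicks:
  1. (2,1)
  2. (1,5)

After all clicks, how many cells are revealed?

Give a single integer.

Click 1 (2,1) count=2: revealed 1 new [(2,1)] -> total=1
Click 2 (1,5) count=0: revealed 12 new [(0,3) (0,4) (0,5) (1,3) (1,4) (1,5) (2,3) (2,4) (2,5) (3,3) (3,4) (3,5)] -> total=13

Answer: 13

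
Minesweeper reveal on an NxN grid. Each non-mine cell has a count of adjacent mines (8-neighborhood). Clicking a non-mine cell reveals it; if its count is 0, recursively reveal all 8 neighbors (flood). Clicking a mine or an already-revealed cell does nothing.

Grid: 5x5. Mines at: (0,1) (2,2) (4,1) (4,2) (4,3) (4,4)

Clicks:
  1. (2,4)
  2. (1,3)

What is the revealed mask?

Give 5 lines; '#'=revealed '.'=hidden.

Answer: ..###
..###
...##
...##
.....

Derivation:
Click 1 (2,4) count=0: revealed 10 new [(0,2) (0,3) (0,4) (1,2) (1,3) (1,4) (2,3) (2,4) (3,3) (3,4)] -> total=10
Click 2 (1,3) count=1: revealed 0 new [(none)] -> total=10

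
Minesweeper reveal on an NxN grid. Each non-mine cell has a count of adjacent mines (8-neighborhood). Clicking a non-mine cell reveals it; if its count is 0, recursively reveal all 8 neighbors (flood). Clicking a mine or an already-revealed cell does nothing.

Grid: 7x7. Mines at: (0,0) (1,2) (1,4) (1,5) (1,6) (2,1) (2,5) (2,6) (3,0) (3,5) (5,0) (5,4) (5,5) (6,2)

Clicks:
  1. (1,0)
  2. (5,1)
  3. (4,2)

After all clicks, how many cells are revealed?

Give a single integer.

Click 1 (1,0) count=2: revealed 1 new [(1,0)] -> total=1
Click 2 (5,1) count=2: revealed 1 new [(5,1)] -> total=2
Click 3 (4,2) count=0: revealed 13 new [(2,2) (2,3) (2,4) (3,1) (3,2) (3,3) (3,4) (4,1) (4,2) (4,3) (4,4) (5,2) (5,3)] -> total=15

Answer: 15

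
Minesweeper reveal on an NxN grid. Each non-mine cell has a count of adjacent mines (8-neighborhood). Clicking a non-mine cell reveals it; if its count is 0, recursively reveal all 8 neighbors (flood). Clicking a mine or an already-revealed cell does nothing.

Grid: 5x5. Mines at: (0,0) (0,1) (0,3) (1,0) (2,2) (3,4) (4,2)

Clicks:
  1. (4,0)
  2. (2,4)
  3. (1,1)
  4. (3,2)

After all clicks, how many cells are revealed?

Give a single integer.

Click 1 (4,0) count=0: revealed 6 new [(2,0) (2,1) (3,0) (3,1) (4,0) (4,1)] -> total=6
Click 2 (2,4) count=1: revealed 1 new [(2,4)] -> total=7
Click 3 (1,1) count=4: revealed 1 new [(1,1)] -> total=8
Click 4 (3,2) count=2: revealed 1 new [(3,2)] -> total=9

Answer: 9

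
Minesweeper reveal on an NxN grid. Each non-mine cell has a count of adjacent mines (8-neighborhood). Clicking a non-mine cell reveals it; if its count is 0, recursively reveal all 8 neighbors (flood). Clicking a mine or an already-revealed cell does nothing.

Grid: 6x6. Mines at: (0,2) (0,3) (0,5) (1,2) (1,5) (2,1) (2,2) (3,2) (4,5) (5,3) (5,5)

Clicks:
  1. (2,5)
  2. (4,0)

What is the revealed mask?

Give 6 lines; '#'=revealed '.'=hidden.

Answer: ......
......
.....#
##....
###...
###...

Derivation:
Click 1 (2,5) count=1: revealed 1 new [(2,5)] -> total=1
Click 2 (4,0) count=0: revealed 8 new [(3,0) (3,1) (4,0) (4,1) (4,2) (5,0) (5,1) (5,2)] -> total=9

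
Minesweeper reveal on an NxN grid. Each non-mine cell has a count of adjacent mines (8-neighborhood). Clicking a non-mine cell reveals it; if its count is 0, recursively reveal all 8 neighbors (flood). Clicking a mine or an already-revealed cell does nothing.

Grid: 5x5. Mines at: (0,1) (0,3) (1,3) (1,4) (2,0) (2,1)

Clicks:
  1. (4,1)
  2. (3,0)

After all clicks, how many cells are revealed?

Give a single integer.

Click 1 (4,1) count=0: revealed 13 new [(2,2) (2,3) (2,4) (3,0) (3,1) (3,2) (3,3) (3,4) (4,0) (4,1) (4,2) (4,3) (4,4)] -> total=13
Click 2 (3,0) count=2: revealed 0 new [(none)] -> total=13

Answer: 13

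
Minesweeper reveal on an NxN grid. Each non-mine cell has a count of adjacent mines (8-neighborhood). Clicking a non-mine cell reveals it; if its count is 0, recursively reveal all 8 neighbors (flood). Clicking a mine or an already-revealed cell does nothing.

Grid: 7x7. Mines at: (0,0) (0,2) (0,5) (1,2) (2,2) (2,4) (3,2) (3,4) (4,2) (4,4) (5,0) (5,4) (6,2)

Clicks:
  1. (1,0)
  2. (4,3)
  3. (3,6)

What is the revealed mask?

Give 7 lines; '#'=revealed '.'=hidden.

Click 1 (1,0) count=1: revealed 1 new [(1,0)] -> total=1
Click 2 (4,3) count=5: revealed 1 new [(4,3)] -> total=2
Click 3 (3,6) count=0: revealed 12 new [(1,5) (1,6) (2,5) (2,6) (3,5) (3,6) (4,5) (4,6) (5,5) (5,6) (6,5) (6,6)] -> total=14

Answer: .......
#....##
.....##
.....##
...#.##
.....##
.....##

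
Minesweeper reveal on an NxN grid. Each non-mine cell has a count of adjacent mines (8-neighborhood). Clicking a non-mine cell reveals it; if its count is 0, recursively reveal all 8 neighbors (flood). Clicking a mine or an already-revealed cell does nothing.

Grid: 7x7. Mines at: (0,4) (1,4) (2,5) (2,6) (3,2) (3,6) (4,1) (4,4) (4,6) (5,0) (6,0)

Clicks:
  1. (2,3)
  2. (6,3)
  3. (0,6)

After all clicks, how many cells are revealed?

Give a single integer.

Click 1 (2,3) count=2: revealed 1 new [(2,3)] -> total=1
Click 2 (6,3) count=0: revealed 12 new [(5,1) (5,2) (5,3) (5,4) (5,5) (5,6) (6,1) (6,2) (6,3) (6,4) (6,5) (6,6)] -> total=13
Click 3 (0,6) count=0: revealed 4 new [(0,5) (0,6) (1,5) (1,6)] -> total=17

Answer: 17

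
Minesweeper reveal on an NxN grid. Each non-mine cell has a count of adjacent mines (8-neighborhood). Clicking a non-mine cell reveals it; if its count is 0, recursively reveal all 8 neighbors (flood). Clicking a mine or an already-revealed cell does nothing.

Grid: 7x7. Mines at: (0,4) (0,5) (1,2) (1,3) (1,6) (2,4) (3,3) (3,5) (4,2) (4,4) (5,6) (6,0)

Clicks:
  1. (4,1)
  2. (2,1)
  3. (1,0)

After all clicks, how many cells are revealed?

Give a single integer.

Answer: 12

Derivation:
Click 1 (4,1) count=1: revealed 1 new [(4,1)] -> total=1
Click 2 (2,1) count=1: revealed 1 new [(2,1)] -> total=2
Click 3 (1,0) count=0: revealed 10 new [(0,0) (0,1) (1,0) (1,1) (2,0) (3,0) (3,1) (4,0) (5,0) (5,1)] -> total=12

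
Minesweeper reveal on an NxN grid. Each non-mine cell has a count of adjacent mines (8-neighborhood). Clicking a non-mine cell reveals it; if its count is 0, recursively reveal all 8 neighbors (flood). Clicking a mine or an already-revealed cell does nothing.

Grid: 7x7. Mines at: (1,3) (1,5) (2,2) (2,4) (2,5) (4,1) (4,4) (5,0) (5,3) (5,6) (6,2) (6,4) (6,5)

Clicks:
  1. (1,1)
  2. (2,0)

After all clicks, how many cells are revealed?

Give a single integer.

Answer: 10

Derivation:
Click 1 (1,1) count=1: revealed 1 new [(1,1)] -> total=1
Click 2 (2,0) count=0: revealed 9 new [(0,0) (0,1) (0,2) (1,0) (1,2) (2,0) (2,1) (3,0) (3,1)] -> total=10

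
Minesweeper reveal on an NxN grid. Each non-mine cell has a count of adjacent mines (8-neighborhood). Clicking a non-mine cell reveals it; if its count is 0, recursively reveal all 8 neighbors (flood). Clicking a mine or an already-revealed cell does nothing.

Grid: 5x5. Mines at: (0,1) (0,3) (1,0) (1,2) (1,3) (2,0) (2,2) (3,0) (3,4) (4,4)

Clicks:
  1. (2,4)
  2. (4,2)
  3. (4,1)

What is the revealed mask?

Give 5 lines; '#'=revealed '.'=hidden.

Click 1 (2,4) count=2: revealed 1 new [(2,4)] -> total=1
Click 2 (4,2) count=0: revealed 6 new [(3,1) (3,2) (3,3) (4,1) (4,2) (4,3)] -> total=7
Click 3 (4,1) count=1: revealed 0 new [(none)] -> total=7

Answer: .....
.....
....#
.###.
.###.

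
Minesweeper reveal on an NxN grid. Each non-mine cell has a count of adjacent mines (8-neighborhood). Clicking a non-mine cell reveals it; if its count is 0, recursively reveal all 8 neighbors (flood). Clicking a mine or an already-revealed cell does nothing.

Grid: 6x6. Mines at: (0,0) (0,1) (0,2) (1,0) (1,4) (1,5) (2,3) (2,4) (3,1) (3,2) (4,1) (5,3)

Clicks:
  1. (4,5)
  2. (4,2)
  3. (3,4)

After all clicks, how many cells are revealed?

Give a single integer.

Click 1 (4,5) count=0: revealed 6 new [(3,4) (3,5) (4,4) (4,5) (5,4) (5,5)] -> total=6
Click 2 (4,2) count=4: revealed 1 new [(4,2)] -> total=7
Click 3 (3,4) count=2: revealed 0 new [(none)] -> total=7

Answer: 7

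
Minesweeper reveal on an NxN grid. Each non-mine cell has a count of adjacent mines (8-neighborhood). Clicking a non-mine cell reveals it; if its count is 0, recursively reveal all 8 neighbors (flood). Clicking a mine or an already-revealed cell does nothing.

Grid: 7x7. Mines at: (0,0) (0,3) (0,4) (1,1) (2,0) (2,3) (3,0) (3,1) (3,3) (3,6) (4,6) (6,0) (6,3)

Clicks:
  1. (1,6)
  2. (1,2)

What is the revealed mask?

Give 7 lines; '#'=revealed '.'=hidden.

Answer: .....##
..#..##
.....##
.......
.......
.......
.......

Derivation:
Click 1 (1,6) count=0: revealed 6 new [(0,5) (0,6) (1,5) (1,6) (2,5) (2,6)] -> total=6
Click 2 (1,2) count=3: revealed 1 new [(1,2)] -> total=7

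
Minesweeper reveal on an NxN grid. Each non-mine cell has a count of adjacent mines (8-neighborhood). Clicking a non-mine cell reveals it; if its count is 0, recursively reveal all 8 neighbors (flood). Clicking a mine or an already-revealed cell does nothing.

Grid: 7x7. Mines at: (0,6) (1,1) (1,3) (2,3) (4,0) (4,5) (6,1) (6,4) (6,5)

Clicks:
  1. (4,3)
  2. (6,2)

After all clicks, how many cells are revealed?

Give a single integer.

Click 1 (4,3) count=0: revealed 12 new [(3,1) (3,2) (3,3) (3,4) (4,1) (4,2) (4,3) (4,4) (5,1) (5,2) (5,3) (5,4)] -> total=12
Click 2 (6,2) count=1: revealed 1 new [(6,2)] -> total=13

Answer: 13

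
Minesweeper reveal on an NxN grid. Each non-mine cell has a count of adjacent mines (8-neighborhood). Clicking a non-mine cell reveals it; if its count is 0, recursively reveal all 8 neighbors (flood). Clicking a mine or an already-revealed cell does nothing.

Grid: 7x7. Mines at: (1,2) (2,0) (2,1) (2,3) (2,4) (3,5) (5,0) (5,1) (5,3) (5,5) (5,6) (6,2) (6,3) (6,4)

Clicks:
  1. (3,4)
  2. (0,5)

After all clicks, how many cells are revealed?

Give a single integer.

Answer: 11

Derivation:
Click 1 (3,4) count=3: revealed 1 new [(3,4)] -> total=1
Click 2 (0,5) count=0: revealed 10 new [(0,3) (0,4) (0,5) (0,6) (1,3) (1,4) (1,5) (1,6) (2,5) (2,6)] -> total=11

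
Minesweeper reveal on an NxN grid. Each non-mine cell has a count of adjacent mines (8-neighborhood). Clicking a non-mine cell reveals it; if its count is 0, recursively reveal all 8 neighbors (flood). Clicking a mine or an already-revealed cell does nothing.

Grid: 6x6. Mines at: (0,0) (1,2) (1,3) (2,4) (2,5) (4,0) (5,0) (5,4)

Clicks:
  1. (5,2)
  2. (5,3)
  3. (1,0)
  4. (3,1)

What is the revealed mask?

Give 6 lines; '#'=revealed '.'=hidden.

Click 1 (5,2) count=0: revealed 12 new [(2,1) (2,2) (2,3) (3,1) (3,2) (3,3) (4,1) (4,2) (4,3) (5,1) (5,2) (5,3)] -> total=12
Click 2 (5,3) count=1: revealed 0 new [(none)] -> total=12
Click 3 (1,0) count=1: revealed 1 new [(1,0)] -> total=13
Click 4 (3,1) count=1: revealed 0 new [(none)] -> total=13

Answer: ......
#.....
.###..
.###..
.###..
.###..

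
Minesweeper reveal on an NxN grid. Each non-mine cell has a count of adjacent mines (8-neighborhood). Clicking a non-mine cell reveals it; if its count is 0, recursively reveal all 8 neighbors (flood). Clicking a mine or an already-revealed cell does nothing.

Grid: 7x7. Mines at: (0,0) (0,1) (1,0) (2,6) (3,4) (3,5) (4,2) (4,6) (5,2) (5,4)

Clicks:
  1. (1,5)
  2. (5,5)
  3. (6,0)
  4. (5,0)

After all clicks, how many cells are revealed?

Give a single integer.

Answer: 12

Derivation:
Click 1 (1,5) count=1: revealed 1 new [(1,5)] -> total=1
Click 2 (5,5) count=2: revealed 1 new [(5,5)] -> total=2
Click 3 (6,0) count=0: revealed 10 new [(2,0) (2,1) (3,0) (3,1) (4,0) (4,1) (5,0) (5,1) (6,0) (6,1)] -> total=12
Click 4 (5,0) count=0: revealed 0 new [(none)] -> total=12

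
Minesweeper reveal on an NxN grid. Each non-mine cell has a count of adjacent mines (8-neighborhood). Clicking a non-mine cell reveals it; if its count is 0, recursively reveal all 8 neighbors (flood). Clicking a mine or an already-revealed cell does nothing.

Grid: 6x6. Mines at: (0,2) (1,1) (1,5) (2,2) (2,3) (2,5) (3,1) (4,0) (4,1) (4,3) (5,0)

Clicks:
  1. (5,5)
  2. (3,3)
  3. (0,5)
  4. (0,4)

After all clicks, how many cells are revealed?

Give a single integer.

Click 1 (5,5) count=0: revealed 6 new [(3,4) (3,5) (4,4) (4,5) (5,4) (5,5)] -> total=6
Click 2 (3,3) count=3: revealed 1 new [(3,3)] -> total=7
Click 3 (0,5) count=1: revealed 1 new [(0,5)] -> total=8
Click 4 (0,4) count=1: revealed 1 new [(0,4)] -> total=9

Answer: 9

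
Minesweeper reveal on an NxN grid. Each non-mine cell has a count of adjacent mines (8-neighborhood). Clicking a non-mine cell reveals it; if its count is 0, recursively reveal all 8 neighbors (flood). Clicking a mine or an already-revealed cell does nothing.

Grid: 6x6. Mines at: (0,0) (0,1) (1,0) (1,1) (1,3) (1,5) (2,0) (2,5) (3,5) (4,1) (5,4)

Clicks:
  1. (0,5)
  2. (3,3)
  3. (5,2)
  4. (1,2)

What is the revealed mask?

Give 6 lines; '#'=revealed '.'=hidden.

Click 1 (0,5) count=1: revealed 1 new [(0,5)] -> total=1
Click 2 (3,3) count=0: revealed 9 new [(2,2) (2,3) (2,4) (3,2) (3,3) (3,4) (4,2) (4,3) (4,4)] -> total=10
Click 3 (5,2) count=1: revealed 1 new [(5,2)] -> total=11
Click 4 (1,2) count=3: revealed 1 new [(1,2)] -> total=12

Answer: .....#
..#...
..###.
..###.
..###.
..#...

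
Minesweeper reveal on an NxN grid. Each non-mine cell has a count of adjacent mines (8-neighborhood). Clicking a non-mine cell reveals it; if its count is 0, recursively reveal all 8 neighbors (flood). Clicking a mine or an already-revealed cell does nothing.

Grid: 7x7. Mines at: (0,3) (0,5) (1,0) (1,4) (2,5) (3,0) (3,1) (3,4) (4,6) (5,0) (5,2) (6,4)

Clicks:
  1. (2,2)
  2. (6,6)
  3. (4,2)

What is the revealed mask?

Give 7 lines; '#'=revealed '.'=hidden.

Answer: .......
.......
..#....
.......
..#....
.....##
.....##

Derivation:
Click 1 (2,2) count=1: revealed 1 new [(2,2)] -> total=1
Click 2 (6,6) count=0: revealed 4 new [(5,5) (5,6) (6,5) (6,6)] -> total=5
Click 3 (4,2) count=2: revealed 1 new [(4,2)] -> total=6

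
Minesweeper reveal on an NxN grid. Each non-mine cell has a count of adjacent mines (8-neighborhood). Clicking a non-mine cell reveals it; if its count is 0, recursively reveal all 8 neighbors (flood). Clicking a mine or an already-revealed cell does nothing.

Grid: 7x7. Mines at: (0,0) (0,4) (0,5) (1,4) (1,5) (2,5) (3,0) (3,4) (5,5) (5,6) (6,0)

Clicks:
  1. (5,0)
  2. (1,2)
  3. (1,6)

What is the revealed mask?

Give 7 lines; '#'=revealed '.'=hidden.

Click 1 (5,0) count=1: revealed 1 new [(5,0)] -> total=1
Click 2 (1,2) count=0: revealed 24 new [(0,1) (0,2) (0,3) (1,1) (1,2) (1,3) (2,1) (2,2) (2,3) (3,1) (3,2) (3,3) (4,1) (4,2) (4,3) (4,4) (5,1) (5,2) (5,3) (5,4) (6,1) (6,2) (6,3) (6,4)] -> total=25
Click 3 (1,6) count=3: revealed 1 new [(1,6)] -> total=26

Answer: .###...
.###..#
.###...
.###...
.####..
#####..
.####..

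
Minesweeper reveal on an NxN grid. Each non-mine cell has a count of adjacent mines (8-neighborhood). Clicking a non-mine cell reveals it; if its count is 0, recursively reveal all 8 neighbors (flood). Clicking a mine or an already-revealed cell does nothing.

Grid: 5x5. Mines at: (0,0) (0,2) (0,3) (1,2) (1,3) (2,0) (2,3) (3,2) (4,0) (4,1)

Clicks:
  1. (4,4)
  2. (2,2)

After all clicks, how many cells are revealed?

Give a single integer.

Answer: 5

Derivation:
Click 1 (4,4) count=0: revealed 4 new [(3,3) (3,4) (4,3) (4,4)] -> total=4
Click 2 (2,2) count=4: revealed 1 new [(2,2)] -> total=5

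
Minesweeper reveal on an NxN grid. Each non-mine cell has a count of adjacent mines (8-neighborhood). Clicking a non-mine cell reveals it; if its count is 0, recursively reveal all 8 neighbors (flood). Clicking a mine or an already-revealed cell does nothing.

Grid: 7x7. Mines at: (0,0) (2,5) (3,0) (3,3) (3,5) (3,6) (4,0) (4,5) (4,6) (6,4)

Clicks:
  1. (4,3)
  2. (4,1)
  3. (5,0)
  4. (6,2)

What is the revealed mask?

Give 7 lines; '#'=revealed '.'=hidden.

Click 1 (4,3) count=1: revealed 1 new [(4,3)] -> total=1
Click 2 (4,1) count=2: revealed 1 new [(4,1)] -> total=2
Click 3 (5,0) count=1: revealed 1 new [(5,0)] -> total=3
Click 4 (6,2) count=0: revealed 8 new [(4,2) (5,1) (5,2) (5,3) (6,0) (6,1) (6,2) (6,3)] -> total=11

Answer: .......
.......
.......
.......
.###...
####...
####...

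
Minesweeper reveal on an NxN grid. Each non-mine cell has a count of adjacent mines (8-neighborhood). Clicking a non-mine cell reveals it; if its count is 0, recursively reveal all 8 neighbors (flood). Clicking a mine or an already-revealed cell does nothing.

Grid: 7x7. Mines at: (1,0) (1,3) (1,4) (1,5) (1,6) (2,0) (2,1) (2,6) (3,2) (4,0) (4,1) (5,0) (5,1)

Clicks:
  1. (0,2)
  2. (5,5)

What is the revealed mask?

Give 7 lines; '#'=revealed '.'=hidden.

Answer: ..#....
.......
...###.
...####
..#####
..#####
..#####

Derivation:
Click 1 (0,2) count=1: revealed 1 new [(0,2)] -> total=1
Click 2 (5,5) count=0: revealed 22 new [(2,3) (2,4) (2,5) (3,3) (3,4) (3,5) (3,6) (4,2) (4,3) (4,4) (4,5) (4,6) (5,2) (5,3) (5,4) (5,5) (5,6) (6,2) (6,3) (6,4) (6,5) (6,6)] -> total=23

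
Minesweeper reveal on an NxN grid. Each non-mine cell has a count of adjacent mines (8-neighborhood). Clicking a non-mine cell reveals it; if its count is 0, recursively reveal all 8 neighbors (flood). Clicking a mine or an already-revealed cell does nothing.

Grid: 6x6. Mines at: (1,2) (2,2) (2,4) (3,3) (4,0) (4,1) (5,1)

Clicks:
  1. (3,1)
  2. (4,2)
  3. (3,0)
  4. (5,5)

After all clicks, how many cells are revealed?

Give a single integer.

Answer: 12

Derivation:
Click 1 (3,1) count=3: revealed 1 new [(3,1)] -> total=1
Click 2 (4,2) count=3: revealed 1 new [(4,2)] -> total=2
Click 3 (3,0) count=2: revealed 1 new [(3,0)] -> total=3
Click 4 (5,5) count=0: revealed 9 new [(3,4) (3,5) (4,3) (4,4) (4,5) (5,2) (5,3) (5,4) (5,5)] -> total=12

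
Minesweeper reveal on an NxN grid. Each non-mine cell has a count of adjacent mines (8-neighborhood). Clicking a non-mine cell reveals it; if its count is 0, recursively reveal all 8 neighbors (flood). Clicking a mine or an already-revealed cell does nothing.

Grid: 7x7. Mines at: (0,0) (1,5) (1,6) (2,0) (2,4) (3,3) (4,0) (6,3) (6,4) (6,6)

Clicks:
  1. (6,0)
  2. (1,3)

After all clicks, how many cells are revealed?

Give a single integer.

Answer: 7

Derivation:
Click 1 (6,0) count=0: revealed 6 new [(5,0) (5,1) (5,2) (6,0) (6,1) (6,2)] -> total=6
Click 2 (1,3) count=1: revealed 1 new [(1,3)] -> total=7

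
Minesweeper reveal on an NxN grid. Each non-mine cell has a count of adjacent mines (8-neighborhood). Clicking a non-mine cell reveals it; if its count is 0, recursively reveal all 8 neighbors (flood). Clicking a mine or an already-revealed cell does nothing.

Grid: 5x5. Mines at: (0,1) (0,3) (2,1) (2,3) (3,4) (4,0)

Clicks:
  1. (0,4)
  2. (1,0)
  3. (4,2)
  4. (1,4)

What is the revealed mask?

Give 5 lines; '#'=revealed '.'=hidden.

Answer: ....#
#...#
.....
.###.
.###.

Derivation:
Click 1 (0,4) count=1: revealed 1 new [(0,4)] -> total=1
Click 2 (1,0) count=2: revealed 1 new [(1,0)] -> total=2
Click 3 (4,2) count=0: revealed 6 new [(3,1) (3,2) (3,3) (4,1) (4,2) (4,3)] -> total=8
Click 4 (1,4) count=2: revealed 1 new [(1,4)] -> total=9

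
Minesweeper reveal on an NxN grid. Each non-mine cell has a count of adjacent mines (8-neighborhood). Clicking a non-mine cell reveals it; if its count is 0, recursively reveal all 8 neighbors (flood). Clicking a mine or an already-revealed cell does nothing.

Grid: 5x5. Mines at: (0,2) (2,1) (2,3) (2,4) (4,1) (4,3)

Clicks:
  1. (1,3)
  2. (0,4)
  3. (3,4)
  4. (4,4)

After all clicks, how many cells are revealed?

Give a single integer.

Answer: 6

Derivation:
Click 1 (1,3) count=3: revealed 1 new [(1,3)] -> total=1
Click 2 (0,4) count=0: revealed 3 new [(0,3) (0,4) (1,4)] -> total=4
Click 3 (3,4) count=3: revealed 1 new [(3,4)] -> total=5
Click 4 (4,4) count=1: revealed 1 new [(4,4)] -> total=6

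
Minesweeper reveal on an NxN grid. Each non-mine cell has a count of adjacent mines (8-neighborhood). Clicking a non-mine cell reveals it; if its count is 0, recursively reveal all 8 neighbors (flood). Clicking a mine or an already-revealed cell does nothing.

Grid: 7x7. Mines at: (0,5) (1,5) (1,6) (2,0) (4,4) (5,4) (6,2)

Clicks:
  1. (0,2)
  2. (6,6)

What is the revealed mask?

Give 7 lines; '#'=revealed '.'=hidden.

Click 1 (0,2) count=0: revealed 29 new [(0,0) (0,1) (0,2) (0,3) (0,4) (1,0) (1,1) (1,2) (1,3) (1,4) (2,1) (2,2) (2,3) (2,4) (3,0) (3,1) (3,2) (3,3) (3,4) (4,0) (4,1) (4,2) (4,3) (5,0) (5,1) (5,2) (5,3) (6,0) (6,1)] -> total=29
Click 2 (6,6) count=0: revealed 10 new [(2,5) (2,6) (3,5) (3,6) (4,5) (4,6) (5,5) (5,6) (6,5) (6,6)] -> total=39

Answer: #####..
#####..
.######
#######
####.##
####.##
##...##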